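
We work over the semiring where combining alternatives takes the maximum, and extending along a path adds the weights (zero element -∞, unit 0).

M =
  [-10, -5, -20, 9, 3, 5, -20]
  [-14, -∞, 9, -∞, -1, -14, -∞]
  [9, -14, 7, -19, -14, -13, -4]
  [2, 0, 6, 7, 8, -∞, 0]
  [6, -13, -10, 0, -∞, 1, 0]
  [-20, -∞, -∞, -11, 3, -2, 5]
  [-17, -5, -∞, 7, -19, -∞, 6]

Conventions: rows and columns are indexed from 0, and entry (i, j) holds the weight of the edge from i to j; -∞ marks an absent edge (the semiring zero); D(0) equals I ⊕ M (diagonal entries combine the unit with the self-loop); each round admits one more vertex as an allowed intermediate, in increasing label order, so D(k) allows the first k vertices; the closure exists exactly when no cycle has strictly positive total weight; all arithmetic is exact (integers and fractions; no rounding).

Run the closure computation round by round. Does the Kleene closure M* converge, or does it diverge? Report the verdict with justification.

Detection: at round 0, diagonal entry (2, 2) turns strictly positive.
Key observation: the cycle 2->2 has total weight 7, which is strictly positive.
Answer: DIVERGES — positive cycle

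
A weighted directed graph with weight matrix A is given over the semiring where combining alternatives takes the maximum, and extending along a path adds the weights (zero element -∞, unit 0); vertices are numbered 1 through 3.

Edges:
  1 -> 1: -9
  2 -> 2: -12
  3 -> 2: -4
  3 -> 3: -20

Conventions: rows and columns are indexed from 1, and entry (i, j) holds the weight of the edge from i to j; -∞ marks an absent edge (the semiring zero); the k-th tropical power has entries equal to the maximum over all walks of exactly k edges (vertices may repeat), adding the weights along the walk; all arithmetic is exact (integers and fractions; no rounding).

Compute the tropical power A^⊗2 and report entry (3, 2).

A^⊗2:
  [-18, -∞, -∞]
  [-∞, -24, -∞]
  [-∞, -16, -40]
Key observation: the optimum is the walk 3->2->2, with weight (-4) + (-12) = -16.
Optimal value attained by: walk 3->2->2.
Answer: (A^⊗2)[3][2] = -16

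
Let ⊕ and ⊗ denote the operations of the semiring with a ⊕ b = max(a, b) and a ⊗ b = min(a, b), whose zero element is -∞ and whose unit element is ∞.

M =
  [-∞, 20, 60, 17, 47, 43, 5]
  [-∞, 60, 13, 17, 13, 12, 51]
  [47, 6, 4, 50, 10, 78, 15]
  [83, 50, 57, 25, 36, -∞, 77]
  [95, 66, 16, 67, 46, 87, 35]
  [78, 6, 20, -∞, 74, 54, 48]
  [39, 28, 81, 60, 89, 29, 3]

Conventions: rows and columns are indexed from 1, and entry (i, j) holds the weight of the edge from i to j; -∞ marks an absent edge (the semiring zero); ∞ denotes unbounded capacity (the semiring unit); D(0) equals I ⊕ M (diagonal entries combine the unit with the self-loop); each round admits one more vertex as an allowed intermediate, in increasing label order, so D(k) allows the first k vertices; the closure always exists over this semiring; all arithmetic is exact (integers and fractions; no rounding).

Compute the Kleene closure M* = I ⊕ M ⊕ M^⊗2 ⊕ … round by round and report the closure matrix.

D(0):
  [∞, 20, 60, 17, 47, 43, 5]
  [-∞, ∞, 13, 17, 13, 12, 51]
  [47, 6, ∞, 50, 10, 78, 15]
  [83, 50, 57, ∞, 36, -∞, 77]
  [95, 66, 16, 67, ∞, 87, 35]
  [78, 6, 20, -∞, 74, ∞, 48]
  [39, 28, 81, 60, 89, 29, ∞]
D(1):
  [∞, 20, 60, 17, 47, 43, 5]
  [-∞, ∞, 13, 17, 13, 12, 51]
  [47, 20, ∞, 50, 47, 78, 15]
  [83, 50, 60, ∞, 47, 43, 77]
  [95, 66, 60, 67, ∞, 87, 35]
  [78, 20, 60, 17, 74, ∞, 48]
  [39, 28, 81, 60, 89, 39, ∞]
D(2):
  [∞, 20, 60, 17, 47, 43, 20]
  [-∞, ∞, 13, 17, 13, 12, 51]
  [47, 20, ∞, 50, 47, 78, 20]
  [83, 50, 60, ∞, 47, 43, 77]
  [95, 66, 60, 67, ∞, 87, 51]
  [78, 20, 60, 17, 74, ∞, 48]
  [39, 28, 81, 60, 89, 39, ∞]
D(3):
  [∞, 20, 60, 50, 47, 60, 20]
  [13, ∞, 13, 17, 13, 13, 51]
  [47, 20, ∞, 50, 47, 78, 20]
  [83, 50, 60, ∞, 47, 60, 77]
  [95, 66, 60, 67, ∞, 87, 51]
  [78, 20, 60, 50, 74, ∞, 48]
  [47, 28, 81, 60, 89, 78, ∞]
D(4):
  [∞, 50, 60, 50, 47, 60, 50]
  [17, ∞, 17, 17, 17, 17, 51]
  [50, 50, ∞, 50, 47, 78, 50]
  [83, 50, 60, ∞, 47, 60, 77]
  [95, 66, 60, 67, ∞, 87, 67]
  [78, 50, 60, 50, 74, ∞, 50]
  [60, 50, 81, 60, 89, 78, ∞]
D(5):
  [∞, 50, 60, 50, 47, 60, 50]
  [17, ∞, 17, 17, 17, 17, 51]
  [50, 50, ∞, 50, 47, 78, 50]
  [83, 50, 60, ∞, 47, 60, 77]
  [95, 66, 60, 67, ∞, 87, 67]
  [78, 66, 60, 67, 74, ∞, 67]
  [89, 66, 81, 67, 89, 87, ∞]
D(6):
  [∞, 60, 60, 60, 60, 60, 60]
  [17, ∞, 17, 17, 17, 17, 51]
  [78, 66, ∞, 67, 74, 78, 67]
  [83, 60, 60, ∞, 60, 60, 77]
  [95, 66, 60, 67, ∞, 87, 67]
  [78, 66, 60, 67, 74, ∞, 67]
  [89, 66, 81, 67, 89, 87, ∞]
D(7):
  [∞, 60, 60, 60, 60, 60, 60]
  [51, ∞, 51, 51, 51, 51, 51]
  [78, 66, ∞, 67, 74, 78, 67]
  [83, 66, 77, ∞, 77, 77, 77]
  [95, 66, 67, 67, ∞, 87, 67]
  [78, 66, 67, 67, 74, ∞, 67]
  [89, 66, 81, 67, 89, 87, ∞]
Answer: M* = [[∞, 60, 60, 60, 60, 60, 60], [51, ∞, 51, 51, 51, 51, 51], [78, 66, ∞, 67, 74, 78, 67], [83, 66, 77, ∞, 77, 77, 77], [95, 66, 67, 67, ∞, 87, 67], [78, 66, 67, 67, 74, ∞, 67], [89, 66, 81, 67, 89, 87, ∞]]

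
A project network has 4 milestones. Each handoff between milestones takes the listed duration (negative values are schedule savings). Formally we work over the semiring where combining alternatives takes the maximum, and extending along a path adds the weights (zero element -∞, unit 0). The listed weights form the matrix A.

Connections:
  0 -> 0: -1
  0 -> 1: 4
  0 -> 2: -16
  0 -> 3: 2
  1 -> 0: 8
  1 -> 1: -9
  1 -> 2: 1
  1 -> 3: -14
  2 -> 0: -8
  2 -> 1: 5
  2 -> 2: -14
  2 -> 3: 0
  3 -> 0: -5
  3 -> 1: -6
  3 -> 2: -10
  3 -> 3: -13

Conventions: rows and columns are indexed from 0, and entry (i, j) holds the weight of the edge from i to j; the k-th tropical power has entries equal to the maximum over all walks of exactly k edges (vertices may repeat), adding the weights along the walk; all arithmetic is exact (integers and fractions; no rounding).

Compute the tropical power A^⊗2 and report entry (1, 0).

A^⊗2:
  [12, 3, 5, 1]
  [7, 12, -8, 10]
  [13, -4, 6, -6]
  [2, -1, -5, -3]
Key observation: the optimum is the walk 1->0->0, with weight 8 + (-1) = 7.
Optimal value attained by: walk 1->0->0.
Answer: (A^⊗2)[1][0] = 7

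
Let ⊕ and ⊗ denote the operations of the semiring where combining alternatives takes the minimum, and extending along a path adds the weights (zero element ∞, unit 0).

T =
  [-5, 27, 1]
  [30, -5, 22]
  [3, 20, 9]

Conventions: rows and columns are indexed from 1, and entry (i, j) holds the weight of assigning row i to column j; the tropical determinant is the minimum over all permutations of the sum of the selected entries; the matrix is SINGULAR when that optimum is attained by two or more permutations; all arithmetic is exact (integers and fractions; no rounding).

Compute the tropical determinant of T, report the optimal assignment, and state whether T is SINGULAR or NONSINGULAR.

σ = (1, 2, 3): (-5) + (-5) + 9 = -1
σ = (1, 3, 2): (-5) + 22 + 20 = 37
σ = (2, 1, 3): 27 + 30 + 9 = 66
σ = (2, 3, 1): 27 + 22 + 3 = 52
σ = (3, 1, 2): 1 + 30 + 20 = 51
σ = (3, 2, 1): 1 + (-5) + 3 = -1
Optimal value attained by: σ = (1, 2, 3).
Answer: det⊕(T) = -1; verdict: SINGULAR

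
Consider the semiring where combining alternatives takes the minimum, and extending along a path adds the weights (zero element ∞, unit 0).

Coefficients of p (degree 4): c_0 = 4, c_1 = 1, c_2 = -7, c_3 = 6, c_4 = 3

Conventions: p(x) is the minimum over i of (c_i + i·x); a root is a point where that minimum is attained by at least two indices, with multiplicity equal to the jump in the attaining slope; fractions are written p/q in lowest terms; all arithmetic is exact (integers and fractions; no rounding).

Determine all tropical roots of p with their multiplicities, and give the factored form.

hull edge (i=0, c=4) to (i=2, c=-7): slope -11/2, span 2
hull edge (i=2, c=-7) to (i=4, c=3): slope 5, span 2
Factored form: p(x) = 3 ⊗ (x ⊕ (-5)) ⊗ (x ⊕ (-5)) ⊗ (x ⊕ 11/2) ⊗ (x ⊕ 11/2)
Answer: roots = -5 (mult 2), 11/2 (mult 2)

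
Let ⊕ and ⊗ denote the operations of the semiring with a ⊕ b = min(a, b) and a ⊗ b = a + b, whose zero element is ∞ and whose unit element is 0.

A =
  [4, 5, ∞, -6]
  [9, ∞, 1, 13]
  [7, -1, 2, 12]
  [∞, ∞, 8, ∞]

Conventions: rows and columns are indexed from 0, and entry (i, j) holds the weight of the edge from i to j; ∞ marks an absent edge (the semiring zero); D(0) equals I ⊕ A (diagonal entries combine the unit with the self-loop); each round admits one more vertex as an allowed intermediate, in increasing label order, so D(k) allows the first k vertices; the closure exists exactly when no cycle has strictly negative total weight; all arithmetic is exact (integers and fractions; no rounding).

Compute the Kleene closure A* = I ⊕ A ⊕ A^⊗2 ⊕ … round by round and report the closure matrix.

D(0):
  [0, 5, ∞, -6]
  [9, 0, 1, 13]
  [7, -1, 0, 12]
  [∞, ∞, 8, 0]
D(1):
  [0, 5, ∞, -6]
  [9, 0, 1, 3]
  [7, -1, 0, 1]
  [∞, ∞, 8, 0]
D(2):
  [0, 5, 6, -6]
  [9, 0, 1, 3]
  [7, -1, 0, 1]
  [∞, ∞, 8, 0]
D(3):
  [0, 5, 6, -6]
  [8, 0, 1, 2]
  [7, -1, 0, 1]
  [15, 7, 8, 0]
D(4):
  [0, 1, 2, -6]
  [8, 0, 1, 2]
  [7, -1, 0, 1]
  [15, 7, 8, 0]
Answer: A* = [[0, 1, 2, -6], [8, 0, 1, 2], [7, -1, 0, 1], [15, 7, 8, 0]]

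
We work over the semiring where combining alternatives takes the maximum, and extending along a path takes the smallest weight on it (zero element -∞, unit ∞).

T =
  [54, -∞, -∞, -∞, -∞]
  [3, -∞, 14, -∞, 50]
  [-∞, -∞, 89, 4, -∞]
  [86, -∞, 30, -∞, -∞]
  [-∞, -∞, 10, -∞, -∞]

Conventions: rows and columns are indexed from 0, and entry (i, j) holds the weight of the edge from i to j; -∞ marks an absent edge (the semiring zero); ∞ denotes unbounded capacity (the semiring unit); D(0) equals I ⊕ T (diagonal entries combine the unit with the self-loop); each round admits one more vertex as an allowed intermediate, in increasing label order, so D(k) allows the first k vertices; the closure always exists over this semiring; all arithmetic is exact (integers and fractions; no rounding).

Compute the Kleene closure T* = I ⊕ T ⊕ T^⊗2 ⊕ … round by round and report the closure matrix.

D(0):
  [∞, -∞, -∞, -∞, -∞]
  [3, ∞, 14, -∞, 50]
  [-∞, -∞, ∞, 4, -∞]
  [86, -∞, 30, ∞, -∞]
  [-∞, -∞, 10, -∞, ∞]
D(1):
  [∞, -∞, -∞, -∞, -∞]
  [3, ∞, 14, -∞, 50]
  [-∞, -∞, ∞, 4, -∞]
  [86, -∞, 30, ∞, -∞]
  [-∞, -∞, 10, -∞, ∞]
D(2):
  [∞, -∞, -∞, -∞, -∞]
  [3, ∞, 14, -∞, 50]
  [-∞, -∞, ∞, 4, -∞]
  [86, -∞, 30, ∞, -∞]
  [-∞, -∞, 10, -∞, ∞]
D(3):
  [∞, -∞, -∞, -∞, -∞]
  [3, ∞, 14, 4, 50]
  [-∞, -∞, ∞, 4, -∞]
  [86, -∞, 30, ∞, -∞]
  [-∞, -∞, 10, 4, ∞]
D(4):
  [∞, -∞, -∞, -∞, -∞]
  [4, ∞, 14, 4, 50]
  [4, -∞, ∞, 4, -∞]
  [86, -∞, 30, ∞, -∞]
  [4, -∞, 10, 4, ∞]
D(5):
  [∞, -∞, -∞, -∞, -∞]
  [4, ∞, 14, 4, 50]
  [4, -∞, ∞, 4, -∞]
  [86, -∞, 30, ∞, -∞]
  [4, -∞, 10, 4, ∞]
Answer: T* = [[∞, -∞, -∞, -∞, -∞], [4, ∞, 14, 4, 50], [4, -∞, ∞, 4, -∞], [86, -∞, 30, ∞, -∞], [4, -∞, 10, 4, ∞]]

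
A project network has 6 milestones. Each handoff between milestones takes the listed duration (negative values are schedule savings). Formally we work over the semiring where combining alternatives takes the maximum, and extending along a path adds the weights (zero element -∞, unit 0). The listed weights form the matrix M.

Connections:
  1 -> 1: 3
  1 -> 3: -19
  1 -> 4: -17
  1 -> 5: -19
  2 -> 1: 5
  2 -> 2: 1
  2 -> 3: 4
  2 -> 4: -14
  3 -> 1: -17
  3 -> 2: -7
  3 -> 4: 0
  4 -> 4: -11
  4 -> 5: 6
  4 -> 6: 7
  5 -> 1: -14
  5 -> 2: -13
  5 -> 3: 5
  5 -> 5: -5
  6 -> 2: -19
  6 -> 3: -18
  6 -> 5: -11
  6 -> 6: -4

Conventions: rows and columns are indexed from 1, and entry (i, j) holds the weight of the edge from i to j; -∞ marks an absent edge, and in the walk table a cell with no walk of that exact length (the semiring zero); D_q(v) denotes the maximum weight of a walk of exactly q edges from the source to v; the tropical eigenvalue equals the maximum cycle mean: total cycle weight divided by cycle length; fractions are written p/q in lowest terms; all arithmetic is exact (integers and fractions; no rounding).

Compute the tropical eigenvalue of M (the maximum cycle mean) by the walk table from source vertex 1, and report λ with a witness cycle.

q=0: [0, -∞, -∞, -∞, -∞, -∞]
q=1: [3, -∞, -19, -17, -19, -∞]
q=2: [6, -26, -14, -14, -11, -10]
q=3: [9, -21, -6, -11, -8, -7]
q=4: [12, -13, -3, -6, -5, -4]
q=5: [15, -10, 0, -3, 0, 1]
q=6: [18, -7, 5, 0, 3, 4]
Optimal cycle mean attained by: cycle 3->4->5->3, total 0 + 6 + 5, length 3.
Answer: λ = 11/3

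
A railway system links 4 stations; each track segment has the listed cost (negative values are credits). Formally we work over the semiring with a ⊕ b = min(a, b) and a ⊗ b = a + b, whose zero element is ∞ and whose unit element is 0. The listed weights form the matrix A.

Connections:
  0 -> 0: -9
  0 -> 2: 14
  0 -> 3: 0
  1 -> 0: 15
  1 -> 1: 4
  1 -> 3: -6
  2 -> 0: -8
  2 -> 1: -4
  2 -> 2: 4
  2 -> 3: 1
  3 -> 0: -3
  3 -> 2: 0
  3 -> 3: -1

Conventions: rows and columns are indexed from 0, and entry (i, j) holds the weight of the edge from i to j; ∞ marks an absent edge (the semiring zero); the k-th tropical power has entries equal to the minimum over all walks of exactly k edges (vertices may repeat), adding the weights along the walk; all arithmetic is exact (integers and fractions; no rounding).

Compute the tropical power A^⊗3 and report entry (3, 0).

A^⊗2:
  [-18, 10, 0, -9]
  [-9, 8, -6, -7]
  [-17, 0, 1, -10]
  [-12, -4, -1, -3]
A^⊗3:
  [-27, -4, -9, -18]
  [-18, -10, -7, -9]
  [-26, -3, -10, -17]
  [-21, -5, -3, -12]
Key observation: the optimum is the walk 3->0->0->0, with weight (-3) + (-9) + (-9) = -21.
Optimal value attained by: walk 3->0->0->0.
Answer: (A^⊗3)[3][0] = -21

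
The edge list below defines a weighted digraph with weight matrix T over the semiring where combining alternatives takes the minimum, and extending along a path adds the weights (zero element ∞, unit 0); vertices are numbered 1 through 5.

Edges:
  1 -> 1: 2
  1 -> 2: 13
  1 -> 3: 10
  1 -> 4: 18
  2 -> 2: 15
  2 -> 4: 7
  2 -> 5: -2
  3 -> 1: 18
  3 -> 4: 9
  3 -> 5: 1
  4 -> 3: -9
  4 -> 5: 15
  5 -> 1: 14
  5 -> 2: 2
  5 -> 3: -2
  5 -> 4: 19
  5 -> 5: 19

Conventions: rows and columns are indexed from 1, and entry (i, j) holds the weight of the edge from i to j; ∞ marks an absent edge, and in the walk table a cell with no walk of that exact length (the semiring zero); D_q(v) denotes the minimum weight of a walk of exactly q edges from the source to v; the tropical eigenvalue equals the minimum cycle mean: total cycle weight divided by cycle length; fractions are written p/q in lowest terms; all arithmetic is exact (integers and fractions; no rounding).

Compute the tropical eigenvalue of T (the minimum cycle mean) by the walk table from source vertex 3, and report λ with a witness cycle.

q=0: [∞, ∞, 0, ∞, ∞]
q=1: [18, ∞, ∞, 9, 1]
q=2: [15, 3, -1, 20, 20]
q=3: [17, 18, 11, 8, 0]
q=4: [14, 2, -2, 19, 12]
q=5: [16, 14, 10, 7, -1]
Optimal cycle mean attained by: cycle 3->5->3, total 1 + (-2), length 2.
Answer: λ = -1/2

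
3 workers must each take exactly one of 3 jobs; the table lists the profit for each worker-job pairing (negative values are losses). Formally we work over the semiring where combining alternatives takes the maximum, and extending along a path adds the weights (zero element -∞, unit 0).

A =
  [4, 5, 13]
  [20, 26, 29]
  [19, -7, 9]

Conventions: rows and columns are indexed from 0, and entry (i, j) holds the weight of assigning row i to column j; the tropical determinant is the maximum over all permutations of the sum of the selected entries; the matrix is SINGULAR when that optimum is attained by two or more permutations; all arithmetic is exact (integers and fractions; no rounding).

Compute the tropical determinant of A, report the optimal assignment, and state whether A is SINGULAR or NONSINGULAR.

σ = (0, 1, 2): 4 + 26 + 9 = 39
σ = (0, 2, 1): 4 + 29 + (-7) = 26
σ = (1, 0, 2): 5 + 20 + 9 = 34
σ = (1, 2, 0): 5 + 29 + 19 = 53
σ = (2, 0, 1): 13 + 20 + (-7) = 26
σ = (2, 1, 0): 13 + 26 + 19 = 58
Optimal value attained by: σ = (2, 1, 0).
Answer: det⊕(A) = 58; verdict: NONSINGULAR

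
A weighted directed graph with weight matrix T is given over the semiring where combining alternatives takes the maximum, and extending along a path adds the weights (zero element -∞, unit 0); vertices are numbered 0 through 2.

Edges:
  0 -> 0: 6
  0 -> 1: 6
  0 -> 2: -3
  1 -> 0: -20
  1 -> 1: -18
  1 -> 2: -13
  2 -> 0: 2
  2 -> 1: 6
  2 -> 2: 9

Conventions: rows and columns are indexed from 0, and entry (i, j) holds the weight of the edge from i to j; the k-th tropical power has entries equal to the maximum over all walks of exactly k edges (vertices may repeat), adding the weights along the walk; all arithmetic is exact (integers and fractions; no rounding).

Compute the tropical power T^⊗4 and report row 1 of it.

T^⊗2:
  [12, 12, 6]
  [-11, -7, -4]
  [11, 15, 18]
T^⊗3:
  [18, 18, 15]
  [-2, 2, 5]
  [20, 24, 27]
T^⊗4:
  [24, 24, 24]
  [7, 11, 14]
  [29, 33, 36]
Answer: row 1 of T^⊗4 = [7, 11, 14]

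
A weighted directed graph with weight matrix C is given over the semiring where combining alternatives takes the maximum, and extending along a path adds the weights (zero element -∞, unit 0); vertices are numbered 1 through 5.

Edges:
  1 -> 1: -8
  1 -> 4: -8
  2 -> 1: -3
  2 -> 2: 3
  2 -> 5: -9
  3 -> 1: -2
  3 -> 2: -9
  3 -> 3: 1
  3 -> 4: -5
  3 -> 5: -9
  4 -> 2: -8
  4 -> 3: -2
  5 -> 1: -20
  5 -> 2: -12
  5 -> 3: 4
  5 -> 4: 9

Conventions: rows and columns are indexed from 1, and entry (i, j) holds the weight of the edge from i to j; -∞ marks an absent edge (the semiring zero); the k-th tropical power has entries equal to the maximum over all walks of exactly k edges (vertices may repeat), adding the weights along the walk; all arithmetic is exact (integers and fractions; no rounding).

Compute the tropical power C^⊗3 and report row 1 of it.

C^⊗2:
  [-16, -16, -10, -16, -∞]
  [0, 6, -5, 0, -6]
  [-1, -6, 2, 0, -8]
  [-4, -5, -1, -7, -11]
  [2, 1, 7, -1, -5]
C^⊗3:
  [-12, -13, -9, -15, -19]
  [3, 9, -2, 3, -3]
  [0, -3, 3, 1, -7]
  [-3, -2, 0, -2, -10]
  [5, 4, 8, 4, -2]
Answer: row 1 of C^⊗3 = [-12, -13, -9, -15, -19]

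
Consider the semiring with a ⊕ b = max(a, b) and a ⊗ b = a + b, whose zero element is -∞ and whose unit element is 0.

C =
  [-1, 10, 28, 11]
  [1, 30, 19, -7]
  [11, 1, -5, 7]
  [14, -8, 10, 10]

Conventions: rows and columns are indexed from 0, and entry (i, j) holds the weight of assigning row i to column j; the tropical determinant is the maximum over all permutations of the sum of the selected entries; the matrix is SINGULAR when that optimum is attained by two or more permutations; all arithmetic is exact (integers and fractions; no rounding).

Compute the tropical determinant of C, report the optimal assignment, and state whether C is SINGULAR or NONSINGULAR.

σ = (0, 1, 2, 3): (-1) + 30 + (-5) + 10 = 34
σ = (0, 1, 3, 2): (-1) + 30 + 7 + 10 = 46
σ = (0, 2, 1, 3): (-1) + 19 + 1 + 10 = 29
σ = (0, 2, 3, 1): (-1) + 19 + 7 + (-8) = 17
σ = (0, 3, 1, 2): (-1) + (-7) + 1 + 10 = 3
σ = (0, 3, 2, 1): (-1) + (-7) + (-5) + (-8) = -21
σ = (1, 0, 2, 3): 10 + 1 + (-5) + 10 = 16
σ = (1, 0, 3, 2): 10 + 1 + 7 + 10 = 28
σ = (1, 2, 0, 3): 10 + 19 + 11 + 10 = 50
σ = (1, 2, 3, 0): 10 + 19 + 7 + 14 = 50
σ = (1, 3, 0, 2): 10 + (-7) + 11 + 10 = 24
σ = (1, 3, 2, 0): 10 + (-7) + (-5) + 14 = 12
σ = (2, 0, 1, 3): 28 + 1 + 1 + 10 = 40
σ = (2, 0, 3, 1): 28 + 1 + 7 + (-8) = 28
σ = (2, 1, 0, 3): 28 + 30 + 11 + 10 = 79
σ = (2, 1, 3, 0): 28 + 30 + 7 + 14 = 79
σ = (2, 3, 0, 1): 28 + (-7) + 11 + (-8) = 24
σ = (2, 3, 1, 0): 28 + (-7) + 1 + 14 = 36
σ = (3, 0, 1, 2): 11 + 1 + 1 + 10 = 23
σ = (3, 0, 2, 1): 11 + 1 + (-5) + (-8) = -1
σ = (3, 1, 0, 2): 11 + 30 + 11 + 10 = 62
σ = (3, 1, 2, 0): 11 + 30 + (-5) + 14 = 50
σ = (3, 2, 0, 1): 11 + 19 + 11 + (-8) = 33
σ = (3, 2, 1, 0): 11 + 19 + 1 + 14 = 45
Optimal value attained by: σ = (2, 1, 0, 3).
Answer: det⊕(C) = 79; verdict: SINGULAR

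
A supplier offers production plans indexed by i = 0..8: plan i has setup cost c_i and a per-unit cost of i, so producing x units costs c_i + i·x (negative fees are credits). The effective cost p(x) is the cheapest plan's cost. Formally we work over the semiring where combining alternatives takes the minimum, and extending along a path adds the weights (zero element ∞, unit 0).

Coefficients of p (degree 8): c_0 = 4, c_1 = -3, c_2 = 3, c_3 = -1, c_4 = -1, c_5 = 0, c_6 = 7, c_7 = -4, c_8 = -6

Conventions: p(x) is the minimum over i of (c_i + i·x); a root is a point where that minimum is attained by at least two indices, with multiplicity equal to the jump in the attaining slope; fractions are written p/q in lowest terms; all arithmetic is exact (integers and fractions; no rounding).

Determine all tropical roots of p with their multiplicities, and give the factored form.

hull edge (i=0, c=4) to (i=1, c=-3): slope -7, span 1
hull edge (i=1, c=-3) to (i=8, c=-6): slope -3/7, span 7
Factored form: p(x) = -6 ⊗ (x ⊕ 3/7) ⊗ (x ⊕ 3/7) ⊗ (x ⊕ 3/7) ⊗ (x ⊕ 3/7) ⊗ (x ⊕ 3/7) ⊗ (x ⊕ 3/7) ⊗ (x ⊕ 3/7) ⊗ (x ⊕ 7)
Answer: roots = 3/7 (mult 7), 7 (mult 1)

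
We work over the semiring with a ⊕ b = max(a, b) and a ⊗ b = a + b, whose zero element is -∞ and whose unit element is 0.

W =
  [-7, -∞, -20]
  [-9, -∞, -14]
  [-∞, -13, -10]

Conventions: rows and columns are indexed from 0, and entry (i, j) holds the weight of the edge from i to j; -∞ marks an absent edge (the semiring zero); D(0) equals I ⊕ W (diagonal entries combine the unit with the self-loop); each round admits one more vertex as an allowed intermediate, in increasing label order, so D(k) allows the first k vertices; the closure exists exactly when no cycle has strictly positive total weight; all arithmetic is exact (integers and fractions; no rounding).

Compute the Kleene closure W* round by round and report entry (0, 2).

D(0):
  [0, -∞, -20]
  [-9, 0, -14]
  [-∞, -13, 0]
D(1):
  [0, -∞, -20]
  [-9, 0, -14]
  [-∞, -13, 0]
D(2):
  [0, -∞, -20]
  [-9, 0, -14]
  [-22, -13, 0]
D(3):
  [0, -33, -20]
  [-9, 0, -14]
  [-22, -13, 0]
Answer: W*[0][2] = -20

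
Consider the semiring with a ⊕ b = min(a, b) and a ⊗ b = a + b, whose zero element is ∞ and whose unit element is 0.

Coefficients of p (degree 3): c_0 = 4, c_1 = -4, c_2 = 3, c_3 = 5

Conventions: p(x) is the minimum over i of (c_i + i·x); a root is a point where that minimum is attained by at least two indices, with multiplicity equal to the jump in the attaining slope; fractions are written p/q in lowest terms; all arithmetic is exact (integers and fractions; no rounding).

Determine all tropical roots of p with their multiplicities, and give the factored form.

hull edge (i=0, c=4) to (i=1, c=-4): slope -8, span 1
hull edge (i=1, c=-4) to (i=3, c=5): slope 9/2, span 2
Factored form: p(x) = 5 ⊗ (x ⊕ (-9/2)) ⊗ (x ⊕ (-9/2)) ⊗ (x ⊕ 8)
Answer: roots = -9/2 (mult 2), 8 (mult 1)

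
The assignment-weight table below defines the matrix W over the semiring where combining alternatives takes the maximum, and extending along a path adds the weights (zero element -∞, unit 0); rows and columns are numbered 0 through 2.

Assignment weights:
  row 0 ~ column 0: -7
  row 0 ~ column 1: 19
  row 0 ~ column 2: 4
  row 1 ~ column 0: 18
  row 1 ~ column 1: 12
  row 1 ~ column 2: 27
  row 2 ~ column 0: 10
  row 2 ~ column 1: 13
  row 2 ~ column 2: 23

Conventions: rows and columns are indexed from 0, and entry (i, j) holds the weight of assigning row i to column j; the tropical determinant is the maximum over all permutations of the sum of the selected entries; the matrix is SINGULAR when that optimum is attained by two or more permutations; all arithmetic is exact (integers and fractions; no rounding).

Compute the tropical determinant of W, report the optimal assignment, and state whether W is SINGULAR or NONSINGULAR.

σ = (0, 1, 2): (-7) + 12 + 23 = 28
σ = (0, 2, 1): (-7) + 27 + 13 = 33
σ = (1, 0, 2): 19 + 18 + 23 = 60
σ = (1, 2, 0): 19 + 27 + 10 = 56
σ = (2, 0, 1): 4 + 18 + 13 = 35
σ = (2, 1, 0): 4 + 12 + 10 = 26
Optimal value attained by: σ = (1, 0, 2).
Answer: det⊕(W) = 60; verdict: NONSINGULAR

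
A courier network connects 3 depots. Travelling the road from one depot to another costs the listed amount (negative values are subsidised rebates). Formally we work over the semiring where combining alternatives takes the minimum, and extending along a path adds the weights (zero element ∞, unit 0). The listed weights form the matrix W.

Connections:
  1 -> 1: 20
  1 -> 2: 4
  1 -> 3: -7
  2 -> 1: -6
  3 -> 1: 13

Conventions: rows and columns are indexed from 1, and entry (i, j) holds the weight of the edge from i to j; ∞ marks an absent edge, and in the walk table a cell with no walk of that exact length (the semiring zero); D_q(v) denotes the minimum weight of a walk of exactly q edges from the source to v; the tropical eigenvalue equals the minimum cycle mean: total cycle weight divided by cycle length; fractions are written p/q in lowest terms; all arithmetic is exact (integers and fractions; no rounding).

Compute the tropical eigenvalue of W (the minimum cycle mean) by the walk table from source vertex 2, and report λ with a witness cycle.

q=0: [∞, 0, ∞]
q=1: [-6, ∞, ∞]
q=2: [14, -2, -13]
q=3: [-8, 18, 7]
Optimal cycle mean attained by: cycle 1->2->1, total 4 + (-6), length 2.
Answer: λ = -1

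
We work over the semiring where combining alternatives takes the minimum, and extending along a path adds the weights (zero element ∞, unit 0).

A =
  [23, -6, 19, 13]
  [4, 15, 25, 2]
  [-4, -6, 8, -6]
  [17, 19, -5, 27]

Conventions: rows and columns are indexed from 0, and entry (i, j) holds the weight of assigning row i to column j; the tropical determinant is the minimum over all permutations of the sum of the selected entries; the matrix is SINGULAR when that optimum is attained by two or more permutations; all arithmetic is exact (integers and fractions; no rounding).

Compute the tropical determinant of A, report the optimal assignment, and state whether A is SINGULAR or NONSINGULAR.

σ = (0, 1, 2, 3): 23 + 15 + 8 + 27 = 73
σ = (0, 1, 3, 2): 23 + 15 + (-6) + (-5) = 27
σ = (0, 2, 1, 3): 23 + 25 + (-6) + 27 = 69
σ = (0, 2, 3, 1): 23 + 25 + (-6) + 19 = 61
σ = (0, 3, 1, 2): 23 + 2 + (-6) + (-5) = 14
σ = (0, 3, 2, 1): 23 + 2 + 8 + 19 = 52
σ = (1, 0, 2, 3): (-6) + 4 + 8 + 27 = 33
σ = (1, 0, 3, 2): (-6) + 4 + (-6) + (-5) = -13
σ = (1, 2, 0, 3): (-6) + 25 + (-4) + 27 = 42
σ = (1, 2, 3, 0): (-6) + 25 + (-6) + 17 = 30
σ = (1, 3, 0, 2): (-6) + 2 + (-4) + (-5) = -13
σ = (1, 3, 2, 0): (-6) + 2 + 8 + 17 = 21
σ = (2, 0, 1, 3): 19 + 4 + (-6) + 27 = 44
σ = (2, 0, 3, 1): 19 + 4 + (-6) + 19 = 36
σ = (2, 1, 0, 3): 19 + 15 + (-4) + 27 = 57
σ = (2, 1, 3, 0): 19 + 15 + (-6) + 17 = 45
σ = (2, 3, 0, 1): 19 + 2 + (-4) + 19 = 36
σ = (2, 3, 1, 0): 19 + 2 + (-6) + 17 = 32
σ = (3, 0, 1, 2): 13 + 4 + (-6) + (-5) = 6
σ = (3, 0, 2, 1): 13 + 4 + 8 + 19 = 44
σ = (3, 1, 0, 2): 13 + 15 + (-4) + (-5) = 19
σ = (3, 1, 2, 0): 13 + 15 + 8 + 17 = 53
σ = (3, 2, 0, 1): 13 + 25 + (-4) + 19 = 53
σ = (3, 2, 1, 0): 13 + 25 + (-6) + 17 = 49
Optimal value attained by: σ = (1, 0, 3, 2).
Answer: det⊕(A) = -13; verdict: SINGULAR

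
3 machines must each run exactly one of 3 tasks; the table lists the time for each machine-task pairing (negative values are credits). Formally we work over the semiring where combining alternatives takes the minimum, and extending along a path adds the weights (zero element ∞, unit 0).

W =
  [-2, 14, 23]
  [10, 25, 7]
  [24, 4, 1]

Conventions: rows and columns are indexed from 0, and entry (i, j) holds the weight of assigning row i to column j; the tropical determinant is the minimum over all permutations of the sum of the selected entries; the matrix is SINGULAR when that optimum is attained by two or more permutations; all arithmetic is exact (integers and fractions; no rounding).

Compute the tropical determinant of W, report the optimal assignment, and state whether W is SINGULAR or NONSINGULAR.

σ = (0, 1, 2): (-2) + 25 + 1 = 24
σ = (0, 2, 1): (-2) + 7 + 4 = 9
σ = (1, 0, 2): 14 + 10 + 1 = 25
σ = (1, 2, 0): 14 + 7 + 24 = 45
σ = (2, 0, 1): 23 + 10 + 4 = 37
σ = (2, 1, 0): 23 + 25 + 24 = 72
Optimal value attained by: σ = (0, 2, 1).
Answer: det⊕(W) = 9; verdict: NONSINGULAR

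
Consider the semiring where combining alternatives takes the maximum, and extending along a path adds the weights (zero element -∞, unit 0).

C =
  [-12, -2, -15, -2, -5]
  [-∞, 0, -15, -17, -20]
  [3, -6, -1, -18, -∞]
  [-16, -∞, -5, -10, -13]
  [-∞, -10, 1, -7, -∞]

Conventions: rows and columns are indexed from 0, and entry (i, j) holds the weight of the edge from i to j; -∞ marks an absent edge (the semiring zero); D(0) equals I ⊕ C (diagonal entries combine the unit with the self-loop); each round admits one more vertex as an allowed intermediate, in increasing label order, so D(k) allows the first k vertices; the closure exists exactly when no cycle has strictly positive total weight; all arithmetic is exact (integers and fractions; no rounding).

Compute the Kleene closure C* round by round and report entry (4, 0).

D(0):
  [0, -2, -15, -2, -5]
  [-∞, 0, -15, -17, -20]
  [3, -6, 0, -18, -∞]
  [-16, -∞, -5, 0, -13]
  [-∞, -10, 1, -7, 0]
D(1):
  [0, -2, -15, -2, -5]
  [-∞, 0, -15, -17, -20]
  [3, 1, 0, 1, -2]
  [-16, -18, -5, 0, -13]
  [-∞, -10, 1, -7, 0]
D(2):
  [0, -2, -15, -2, -5]
  [-∞, 0, -15, -17, -20]
  [3, 1, 0, 1, -2]
  [-16, -18, -5, 0, -13]
  [-∞, -10, 1, -7, 0]
D(3):
  [0, -2, -15, -2, -5]
  [-12, 0, -15, -14, -17]
  [3, 1, 0, 1, -2]
  [-2, -4, -5, 0, -7]
  [4, 2, 1, 2, 0]
D(4):
  [0, -2, -7, -2, -5]
  [-12, 0, -15, -14, -17]
  [3, 1, 0, 1, -2]
  [-2, -4, -5, 0, -7]
  [4, 2, 1, 2, 0]
D(5):
  [0, -2, -4, -2, -5]
  [-12, 0, -15, -14, -17]
  [3, 1, 0, 1, -2]
  [-2, -4, -5, 0, -7]
  [4, 2, 1, 2, 0]
Answer: C*[4][0] = 4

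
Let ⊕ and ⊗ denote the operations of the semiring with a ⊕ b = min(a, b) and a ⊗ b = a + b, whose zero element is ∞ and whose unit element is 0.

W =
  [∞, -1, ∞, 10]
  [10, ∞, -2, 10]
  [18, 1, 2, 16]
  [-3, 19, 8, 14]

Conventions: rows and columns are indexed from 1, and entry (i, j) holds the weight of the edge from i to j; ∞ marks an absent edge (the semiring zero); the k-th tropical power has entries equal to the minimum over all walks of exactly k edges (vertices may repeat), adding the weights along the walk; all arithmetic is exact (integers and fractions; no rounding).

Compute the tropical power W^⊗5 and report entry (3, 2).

W^⊗2:
  [7, 29, -3, 9]
  [7, -1, 0, 14]
  [11, 3, -1, 11]
  [11, -4, 10, 7]
W^⊗3:
  [6, -2, -1, 13]
  [9, 1, -3, 9]
  [8, 0, 1, 13]
  [4, 10, -6, 6]
W^⊗4:
  [8, 0, -4, 8]
  [6, -2, -1, 11]
  [10, 2, -2, 10]
  [3, -5, -4, 10]
W^⊗5:
  [5, -3, -2, 10]
  [8, 0, -4, 8]
  [7, -1, 0, 12]
  [5, -3, -7, 5]
Key observation: the optimum is the walk 3->2->3->2->3->2, with weight 1 + (-2) + 1 + (-2) + 1 = -1.
Optimal value attained by: walk 3->2->3->2->3->2.
Answer: (W^⊗5)[3][2] = -1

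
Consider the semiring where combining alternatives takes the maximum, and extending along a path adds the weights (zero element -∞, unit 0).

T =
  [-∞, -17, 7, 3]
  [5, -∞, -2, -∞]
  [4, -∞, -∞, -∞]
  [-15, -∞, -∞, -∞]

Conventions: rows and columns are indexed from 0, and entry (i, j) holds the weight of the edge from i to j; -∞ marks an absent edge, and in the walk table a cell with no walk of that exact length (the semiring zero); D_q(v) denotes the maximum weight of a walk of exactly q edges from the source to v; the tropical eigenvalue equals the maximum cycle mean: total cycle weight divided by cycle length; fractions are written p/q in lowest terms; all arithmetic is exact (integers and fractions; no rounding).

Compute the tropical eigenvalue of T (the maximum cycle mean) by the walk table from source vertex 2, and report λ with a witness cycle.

q=0: [-∞, -∞, 0, -∞]
q=1: [4, -∞, -∞, -∞]
q=2: [-∞, -13, 11, 7]
q=3: [15, -∞, -15, -∞]
q=4: [-11, -2, 22, 18]
Optimal cycle mean attained by: cycle 0->2->0, total 7 + 4, length 2.
Answer: λ = 11/2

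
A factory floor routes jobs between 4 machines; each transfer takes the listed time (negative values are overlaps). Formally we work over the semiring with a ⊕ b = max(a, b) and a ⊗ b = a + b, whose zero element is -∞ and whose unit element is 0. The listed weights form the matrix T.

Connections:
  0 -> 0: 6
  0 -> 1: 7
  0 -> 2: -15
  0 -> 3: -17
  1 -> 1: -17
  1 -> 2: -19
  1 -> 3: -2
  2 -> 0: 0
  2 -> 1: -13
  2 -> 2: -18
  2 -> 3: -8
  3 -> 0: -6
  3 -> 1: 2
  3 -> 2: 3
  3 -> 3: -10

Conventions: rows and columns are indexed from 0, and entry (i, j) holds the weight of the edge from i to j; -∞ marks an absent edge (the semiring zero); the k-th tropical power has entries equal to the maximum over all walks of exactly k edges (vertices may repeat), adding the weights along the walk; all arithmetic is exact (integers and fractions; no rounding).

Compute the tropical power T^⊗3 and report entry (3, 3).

T^⊗2:
  [12, 13, -9, 5]
  [-8, 0, 1, -12]
  [6, 7, -5, -15]
  [3, 1, -7, 0]
T^⊗3:
  [18, 19, 8, 11]
  [1, -1, -9, -2]
  [12, 13, -9, 5]
  [9, 10, 3, -1]
Key observation: the optimum is the walk 3->0->1->3, with weight (-6) + 7 + (-2) = -1.
Optimal value attained by: walk 3->0->1->3.
Answer: (T^⊗3)[3][3] = -1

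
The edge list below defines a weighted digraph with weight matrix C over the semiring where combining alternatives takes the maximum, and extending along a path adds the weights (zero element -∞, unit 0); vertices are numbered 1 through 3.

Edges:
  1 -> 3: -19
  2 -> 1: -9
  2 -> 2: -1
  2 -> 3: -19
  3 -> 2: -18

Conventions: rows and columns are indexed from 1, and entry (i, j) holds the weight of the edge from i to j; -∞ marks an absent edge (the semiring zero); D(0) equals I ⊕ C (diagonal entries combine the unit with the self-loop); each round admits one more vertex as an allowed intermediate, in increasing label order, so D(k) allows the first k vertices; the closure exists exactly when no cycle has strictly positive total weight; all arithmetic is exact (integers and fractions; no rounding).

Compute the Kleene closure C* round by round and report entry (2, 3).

D(0):
  [0, -∞, -19]
  [-9, 0, -19]
  [-∞, -18, 0]
D(1):
  [0, -∞, -19]
  [-9, 0, -19]
  [-∞, -18, 0]
D(2):
  [0, -∞, -19]
  [-9, 0, -19]
  [-27, -18, 0]
D(3):
  [0, -37, -19]
  [-9, 0, -19]
  [-27, -18, 0]
Answer: C*[2][3] = -19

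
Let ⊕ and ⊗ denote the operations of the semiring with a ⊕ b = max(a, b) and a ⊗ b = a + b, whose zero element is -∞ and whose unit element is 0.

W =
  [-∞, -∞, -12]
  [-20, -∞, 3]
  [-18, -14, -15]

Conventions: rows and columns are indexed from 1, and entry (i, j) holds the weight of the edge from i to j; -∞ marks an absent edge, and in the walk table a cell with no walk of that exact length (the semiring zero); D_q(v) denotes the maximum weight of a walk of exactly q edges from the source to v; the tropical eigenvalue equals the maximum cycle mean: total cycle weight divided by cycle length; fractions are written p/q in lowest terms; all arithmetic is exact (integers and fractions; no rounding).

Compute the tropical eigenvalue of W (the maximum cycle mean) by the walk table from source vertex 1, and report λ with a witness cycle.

q=0: [0, -∞, -∞]
q=1: [-∞, -∞, -12]
q=2: [-30, -26, -27]
q=3: [-45, -41, -23]
Optimal cycle mean attained by: cycle 2->3->2, total 3 + (-14), length 2.
Answer: λ = -11/2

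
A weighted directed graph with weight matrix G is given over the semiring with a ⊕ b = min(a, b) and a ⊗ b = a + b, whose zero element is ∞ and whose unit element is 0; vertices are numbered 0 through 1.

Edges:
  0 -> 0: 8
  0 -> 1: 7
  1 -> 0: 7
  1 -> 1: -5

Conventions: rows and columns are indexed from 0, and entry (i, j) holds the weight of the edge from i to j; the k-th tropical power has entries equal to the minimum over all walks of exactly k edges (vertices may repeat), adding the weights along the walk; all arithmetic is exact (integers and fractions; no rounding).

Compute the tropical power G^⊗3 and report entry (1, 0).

G^⊗2:
  [14, 2]
  [2, -10]
G^⊗3:
  [9, -3]
  [-3, -15]
Key observation: the optimum is the walk 1->1->1->0, with weight (-5) + (-5) + 7 = -3.
Optimal value attained by: walk 1->1->1->0.
Answer: (G^⊗3)[1][0] = -3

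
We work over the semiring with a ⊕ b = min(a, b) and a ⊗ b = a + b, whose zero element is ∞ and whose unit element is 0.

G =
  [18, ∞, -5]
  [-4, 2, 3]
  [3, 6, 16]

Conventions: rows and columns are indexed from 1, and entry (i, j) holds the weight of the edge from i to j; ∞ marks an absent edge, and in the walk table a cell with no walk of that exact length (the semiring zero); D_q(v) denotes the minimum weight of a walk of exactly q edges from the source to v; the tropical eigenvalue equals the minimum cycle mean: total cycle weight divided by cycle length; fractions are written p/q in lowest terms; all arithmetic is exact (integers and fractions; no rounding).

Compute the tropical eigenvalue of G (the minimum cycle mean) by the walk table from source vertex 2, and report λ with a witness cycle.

q=0: [∞, 0, ∞]
q=1: [-4, 2, 3]
q=2: [-2, 4, -9]
q=3: [-6, -3, -7]
Optimal cycle mean attained by: cycle 1->3->1, total (-5) + 3, length 2.
Answer: λ = -1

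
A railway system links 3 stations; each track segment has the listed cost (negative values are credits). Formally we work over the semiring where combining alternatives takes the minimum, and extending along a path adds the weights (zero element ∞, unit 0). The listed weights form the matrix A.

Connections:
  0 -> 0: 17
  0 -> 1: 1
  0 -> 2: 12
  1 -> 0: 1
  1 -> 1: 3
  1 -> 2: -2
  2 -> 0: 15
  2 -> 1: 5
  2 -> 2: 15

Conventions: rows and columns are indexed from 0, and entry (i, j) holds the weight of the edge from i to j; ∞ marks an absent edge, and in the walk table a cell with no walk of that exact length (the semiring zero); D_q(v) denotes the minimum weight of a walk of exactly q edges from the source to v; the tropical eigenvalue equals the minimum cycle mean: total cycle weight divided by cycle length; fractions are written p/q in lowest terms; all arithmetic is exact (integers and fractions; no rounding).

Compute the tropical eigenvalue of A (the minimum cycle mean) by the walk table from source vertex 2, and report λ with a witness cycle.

q=0: [∞, ∞, 0]
q=1: [15, 5, 15]
q=2: [6, 8, 3]
q=3: [9, 7, 6]
Optimal cycle mean attained by: cycle 0->1->0, total 1 + 1, length 2.
Answer: λ = 1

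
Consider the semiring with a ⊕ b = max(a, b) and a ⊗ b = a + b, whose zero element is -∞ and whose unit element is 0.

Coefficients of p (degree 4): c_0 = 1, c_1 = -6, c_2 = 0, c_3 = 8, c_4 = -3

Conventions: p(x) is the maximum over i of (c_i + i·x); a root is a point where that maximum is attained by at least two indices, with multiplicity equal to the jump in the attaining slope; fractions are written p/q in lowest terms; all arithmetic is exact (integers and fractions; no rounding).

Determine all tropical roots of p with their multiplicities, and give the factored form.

hull edge (i=0, c=1) to (i=3, c=8): slope 7/3, span 3
hull edge (i=3, c=8) to (i=4, c=-3): slope -11, span 1
Factored form: p(x) = -3 ⊗ (x ⊕ (-7/3)) ⊗ (x ⊕ (-7/3)) ⊗ (x ⊕ (-7/3)) ⊗ (x ⊕ 11)
Answer: roots = -7/3 (mult 3), 11 (mult 1)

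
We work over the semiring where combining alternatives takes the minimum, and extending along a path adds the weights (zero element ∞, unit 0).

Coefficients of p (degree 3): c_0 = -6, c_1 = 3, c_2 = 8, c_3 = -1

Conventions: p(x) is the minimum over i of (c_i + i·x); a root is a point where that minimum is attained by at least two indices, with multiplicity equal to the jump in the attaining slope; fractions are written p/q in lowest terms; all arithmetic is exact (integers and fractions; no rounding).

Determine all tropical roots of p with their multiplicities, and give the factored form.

hull edge (i=0, c=-6) to (i=3, c=-1): slope 5/3, span 3
Factored form: p(x) = -1 ⊗ (x ⊕ (-5/3)) ⊗ (x ⊕ (-5/3)) ⊗ (x ⊕ (-5/3))
Answer: roots = -5/3 (mult 3)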